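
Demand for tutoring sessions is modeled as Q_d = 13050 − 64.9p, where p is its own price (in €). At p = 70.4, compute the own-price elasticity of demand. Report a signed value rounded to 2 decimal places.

-0.54

At the given values, Q_d = 13050 − 64.9(70.4) = 8481.04.
∂Q_d/∂p = −64.9.
E = (-64.9) × (70.4/8481.04) = -0.5387…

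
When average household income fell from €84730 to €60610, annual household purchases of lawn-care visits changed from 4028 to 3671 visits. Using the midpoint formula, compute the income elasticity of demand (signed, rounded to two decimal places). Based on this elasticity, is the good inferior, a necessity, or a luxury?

0.28; necessity

%ΔQ = (3671 − 4028)/[( 4028 + 3671)/2] = -357/3849.5 = -0.092739…
%ΔIncome = (60610 − 84730)/[( 84730 + 60610)/2] = -24120/72670 = -0.331911…
E_income = (-357/3849.5) / (-24120/72670) = 0.2794…
0 < E_income < 1 ⇒ normal good, necessity.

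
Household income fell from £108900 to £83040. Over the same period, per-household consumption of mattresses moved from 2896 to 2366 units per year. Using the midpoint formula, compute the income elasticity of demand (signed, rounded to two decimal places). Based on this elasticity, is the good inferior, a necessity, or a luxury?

0.75; necessity

%ΔQ = (2366 − 2896)/[( 2896 + 2366)/2] = -530/2631 = -0.201444…
%ΔIncome = (83040 − 108900)/[( 108900 + 83040)/2] = -25860/95970 = -0.269459…
E_income = (-530/2631) / (-25860/95970) = 0.7475…
0 < E_income < 1 ⇒ normal good, necessity.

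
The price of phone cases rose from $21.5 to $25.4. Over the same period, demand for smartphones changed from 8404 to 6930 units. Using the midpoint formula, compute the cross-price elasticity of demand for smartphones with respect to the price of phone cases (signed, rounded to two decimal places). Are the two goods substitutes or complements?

%ΔQ_{smartphones} = (6930 − 8404)/avg = -1474/7667 = -0.192252…
%ΔP_{phone cases} = (25.4 − 21.5)/avg = 3.9/23.45 = 0.166311…
E_cross = (-1474/7667) / (3.9/23.45) = -1.1559…
E_cross < 0 ⇒ the goods are complements.

-1.16; complements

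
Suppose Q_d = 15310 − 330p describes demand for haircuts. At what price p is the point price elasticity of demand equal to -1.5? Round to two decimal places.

27.84

Ed = −330p/(15310 − 330p). Set this equal to -1.5:
330p = 1.5·(15310 − 330p) ⇒ 330p(1 + 1.5) = 1.5·15310
p = 1.5·15310 / (330·2.5) = 27.8363…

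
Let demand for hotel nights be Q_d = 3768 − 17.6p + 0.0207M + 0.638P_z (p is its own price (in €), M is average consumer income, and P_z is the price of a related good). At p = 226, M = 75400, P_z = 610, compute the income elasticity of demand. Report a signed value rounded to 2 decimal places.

At the given values, Q_d = 3768 − 17.6(226) + 0.0207(75400) + 0.638(610) = 1740.36.
∂Q_d/∂M = 0.0207.
E = (0.0207) × (75400/1740.36) = 0.8968…

0.90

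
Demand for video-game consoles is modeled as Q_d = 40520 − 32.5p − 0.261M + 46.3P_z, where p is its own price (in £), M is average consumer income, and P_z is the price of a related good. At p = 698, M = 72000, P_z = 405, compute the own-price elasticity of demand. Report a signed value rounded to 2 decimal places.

-1.27

At the given values, Q_d = 40520 − 32.5(698) − 0.261(72000) + 46.3(405) = 17794.5.
∂Q_d/∂p = −32.5.
E = (-32.5) × (698/17794.5) = -1.2748…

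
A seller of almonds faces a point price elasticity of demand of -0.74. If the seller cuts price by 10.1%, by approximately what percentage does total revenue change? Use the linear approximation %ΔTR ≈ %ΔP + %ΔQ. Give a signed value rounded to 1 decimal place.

%ΔQ ≈ Ed × %ΔP = (-0.74) × (-10.1%) = +7.4740%
%ΔTR ≈ %ΔP + %ΔQ = (-10.1%) + (+7.4740%) = -2.6260%

-2.6%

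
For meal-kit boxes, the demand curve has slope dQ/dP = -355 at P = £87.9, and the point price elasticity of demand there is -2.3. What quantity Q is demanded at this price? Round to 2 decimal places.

Ed = (dQ/dP)·(P/Q) ⇒ Q = (dQ/dP)·P/Ed = (-355)·87.9/(-2.3) = 13567.1739…

13567.17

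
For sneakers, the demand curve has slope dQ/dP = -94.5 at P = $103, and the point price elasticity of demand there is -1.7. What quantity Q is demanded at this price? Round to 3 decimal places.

5725.588

Ed = (dQ/dP)·(P/Q) ⇒ Q = (dQ/dP)·P/Ed = (-94.5)·103/(-1.7) = 5725.58823…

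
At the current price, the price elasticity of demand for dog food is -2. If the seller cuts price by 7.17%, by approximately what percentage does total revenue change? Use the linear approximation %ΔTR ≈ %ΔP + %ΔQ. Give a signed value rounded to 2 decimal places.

+7.17%

%ΔQ ≈ Ed × %ΔP = (-2) × (-7.17%) = +14.3400%
%ΔTR ≈ %ΔP + %ΔQ = (-7.17%) + (+14.3400%) = +7.1700%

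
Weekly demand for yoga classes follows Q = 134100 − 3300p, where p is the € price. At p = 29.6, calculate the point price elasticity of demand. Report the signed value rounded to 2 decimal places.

dQ/dp = −3300. At p = 29.6, Q = 134100 − 3300(29.6) = 36420.
Ed = (dQ/dp)·(p/Q) = −3300 × (29.6/36420) = -2.6820…

-2.68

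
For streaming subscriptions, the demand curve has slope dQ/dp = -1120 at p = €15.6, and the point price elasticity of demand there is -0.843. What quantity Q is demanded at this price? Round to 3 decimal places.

20725.979

Ed = (dQ/dp)·(p/Q) ⇒ Q = (dQ/dp)·p/Ed = (-1120)·15.6/(-0.843) = 20725.97864…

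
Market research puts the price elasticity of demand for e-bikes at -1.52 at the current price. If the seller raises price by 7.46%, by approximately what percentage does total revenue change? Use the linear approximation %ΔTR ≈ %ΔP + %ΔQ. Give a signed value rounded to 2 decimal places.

-3.88%

%ΔQ ≈ Ed × %ΔP = (-1.52) × (+7.46%) = -11.3392%
%ΔTR ≈ %ΔP + %ΔQ = (+7.46%) + (-11.3392%) = -3.8792%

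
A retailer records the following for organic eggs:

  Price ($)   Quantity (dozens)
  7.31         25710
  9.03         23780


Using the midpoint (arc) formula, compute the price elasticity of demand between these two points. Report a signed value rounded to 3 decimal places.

-0.370

%ΔQ = (23780 − 25710) / [(25710 + 23780)/2] = -1930/24745 = -0.077995…
%ΔP = (9.03 − 7.31) / [(7.31 + 9.03)/2] = 1.72/8.17 = 0.210526…
Arc Ed = %ΔQ / %ΔP = (-1930/24745) / (1.72/8.17) = -0.37047…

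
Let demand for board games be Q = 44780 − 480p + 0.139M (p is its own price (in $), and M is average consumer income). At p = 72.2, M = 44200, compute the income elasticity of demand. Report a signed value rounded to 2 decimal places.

At the given values, Q = 44780 − 480(72.2) + 0.139(44200) = 16267.8.
∂Q/∂M = 0.139.
E = (0.139) × (44200/16267.8) = 0.3776…

0.38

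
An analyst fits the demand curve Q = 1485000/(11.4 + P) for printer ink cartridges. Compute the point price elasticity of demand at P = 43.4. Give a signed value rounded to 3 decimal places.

-0.792

dQ/dP = −1485000/(11.4 + P)² = -494.499. At P = 43.4, Q = 27098.5.
Ed = (dQ/dP)·(P/Q) = (-494.499) × (43.4/27098.5) = -0.79197…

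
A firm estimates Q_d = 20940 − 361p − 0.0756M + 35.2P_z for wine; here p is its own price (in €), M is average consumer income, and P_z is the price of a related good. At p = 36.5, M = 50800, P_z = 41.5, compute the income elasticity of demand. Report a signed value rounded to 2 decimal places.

At the given values, Q_d = 20940 − 361(36.5) − 0.0756(50800) + 35.2(41.5) = 5383.82.
∂Q_d/∂M = -0.0756.
E = (-0.0756) × (50800/5383.82) = -0.7133…

-0.71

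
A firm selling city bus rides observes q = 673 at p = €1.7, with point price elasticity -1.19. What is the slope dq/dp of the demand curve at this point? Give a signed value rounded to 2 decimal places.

Ed = (dq/dp)·(p/q) ⇒ dq/dp = Ed·q/p = (-1.19)·673/1.7 = -471.1

-471.10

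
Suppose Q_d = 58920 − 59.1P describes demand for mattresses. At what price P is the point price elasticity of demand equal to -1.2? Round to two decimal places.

Ed = −59.1P/(58920 − 59.1P). Set this equal to -1.2:
59.1P = 1.2·(58920 − 59.1P) ⇒ 59.1P(1 + 1.2) = 1.2·58920
P = 1.2·58920 / (59.1·2.2) = 543.7932…

543.79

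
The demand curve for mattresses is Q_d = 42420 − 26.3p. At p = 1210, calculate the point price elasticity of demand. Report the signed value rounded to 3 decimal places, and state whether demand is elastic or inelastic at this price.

dQ_d/dp = −26.3. At p = 1210, Q_d = 42420 − 26.3(1210) = 10597.
Ed = (dQ_d/dp)·(p/Q_d) = −26.3 × (1210/10597) = -3.00301…
|Ed| = 3.003 > 1, so demand is elastic.

-3.003; elastic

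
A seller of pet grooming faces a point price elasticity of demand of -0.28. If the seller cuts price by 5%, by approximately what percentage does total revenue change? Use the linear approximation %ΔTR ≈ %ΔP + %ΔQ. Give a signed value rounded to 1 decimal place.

%ΔQ ≈ Ed × %ΔP = (-0.28) × (-5%) = +1.4000%
%ΔTR ≈ %ΔP + %ΔQ = (-5%) + (+1.4000%) = -3.6000%

-3.6%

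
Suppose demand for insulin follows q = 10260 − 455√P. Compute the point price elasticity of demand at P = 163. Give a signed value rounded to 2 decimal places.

-0.65

dq/dP = −455/(2√P) = -17.8192. At P = 163, q = 4450.95.
Ed = (dq/dP)·(P/q) = (-17.8192) × (163/4450.95) = -0.6525…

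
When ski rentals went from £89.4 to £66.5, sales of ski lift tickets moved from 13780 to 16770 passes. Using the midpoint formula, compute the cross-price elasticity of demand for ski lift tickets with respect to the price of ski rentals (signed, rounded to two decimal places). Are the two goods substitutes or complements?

%ΔQ_{ski lift tickets} = (16770 − 13780)/avg = 2990/15275 = 0.195744…
%ΔP_{ski rentals} = (66.5 − 89.4)/avg = -22.9/77.95 = -0.293778…
E_cross = (2990/15275) / (-22.9/77.95) = -0.6663…
E_cross < 0 ⇒ the goods are complements.

-0.67; complements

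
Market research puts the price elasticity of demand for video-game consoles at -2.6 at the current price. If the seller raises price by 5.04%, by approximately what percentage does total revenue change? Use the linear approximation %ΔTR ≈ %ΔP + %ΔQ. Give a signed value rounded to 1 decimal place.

%ΔQ ≈ Ed × %ΔP = (-2.6) × (+5.04%) = -13.1040%
%ΔTR ≈ %ΔP + %ΔQ = (+5.04%) + (-13.1040%) = -8.0640%

-8.1%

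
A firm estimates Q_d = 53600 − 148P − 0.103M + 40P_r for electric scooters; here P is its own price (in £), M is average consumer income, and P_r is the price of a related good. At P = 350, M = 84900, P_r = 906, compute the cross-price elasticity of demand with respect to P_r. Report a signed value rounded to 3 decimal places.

1.237

At the given values, Q_d = 53600 − 148(350) − 0.103(84900) + 40(906) = 29295.3.
∂Q_d/∂P_r = 40.
E = (40) × (906/29295.3) = 1.23705…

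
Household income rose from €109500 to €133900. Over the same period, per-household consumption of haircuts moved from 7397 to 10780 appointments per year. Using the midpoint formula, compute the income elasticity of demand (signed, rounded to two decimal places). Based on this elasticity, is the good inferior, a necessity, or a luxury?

1.86; luxury

%ΔQ = (10780 − 7397)/[( 7397 + 10780)/2] = 3383/9088.5 = 0.372228…
%ΔIncome = (133900 − 109500)/[( 109500 + 133900)/2] = 24400/121700 = 0.200493…
E_income = (3383/9088.5) / (24400/121700) = 1.8565…
E_income > 1 ⇒ normal good, luxury.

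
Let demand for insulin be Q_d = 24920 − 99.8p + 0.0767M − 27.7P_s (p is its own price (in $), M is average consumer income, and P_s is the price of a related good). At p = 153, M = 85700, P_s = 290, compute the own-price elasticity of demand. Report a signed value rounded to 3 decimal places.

At the given values, Q_d = 24920 − 99.8(153) + 0.0767(85700) − 27.7(290) = 8190.79.
∂Q_d/∂p = −99.8.
E = (-99.8) × (153/8190.79) = -1.86421…

-1.864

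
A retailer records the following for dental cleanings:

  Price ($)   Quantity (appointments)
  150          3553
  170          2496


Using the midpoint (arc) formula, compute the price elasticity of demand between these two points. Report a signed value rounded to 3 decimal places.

-2.796

%ΔQ = (2496 − 3553) / [(3553 + 2496)/2] = -1057/3024.5 = -0.349479…
%ΔP = (170 − 150) / [(150 + 170)/2] = 20/160 = 0.125
Arc Ed = %ΔQ / %ΔP = (-1057/3024.5) / (20/160) = -2.79583…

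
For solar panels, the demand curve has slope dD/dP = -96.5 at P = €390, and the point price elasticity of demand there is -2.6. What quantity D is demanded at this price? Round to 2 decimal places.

14475.00

Ed = (dD/dP)·(P/D) ⇒ D = (dD/dP)·P/Ed = (-96.5)·390/(-2.6) = 14475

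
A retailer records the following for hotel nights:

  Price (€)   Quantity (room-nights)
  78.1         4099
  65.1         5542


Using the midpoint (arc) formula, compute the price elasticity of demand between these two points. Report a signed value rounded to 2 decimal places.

%ΔQ = (5542 − 4099) / [(4099 + 5542)/2] = 1443/4820.5 = 0.299346…
%ΔP = (65.1 − 78.1) / [(78.1 + 65.1)/2] = -13/71.6 = -0.181564…
Arc Ed = %ΔQ / %ΔP = (1443/4820.5) / (-13/71.6) = -1.6487…

-1.65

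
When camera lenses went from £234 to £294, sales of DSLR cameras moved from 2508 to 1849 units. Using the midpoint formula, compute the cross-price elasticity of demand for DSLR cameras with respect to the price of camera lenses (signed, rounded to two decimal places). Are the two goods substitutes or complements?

-1.33; complements

%ΔQ_{DSLR cameras} = (1849 − 2508)/avg = -659/2178.5 = -0.302501…
%ΔP_{camera lenses} = (294 − 234)/avg = 60/264 = 0.227272…
E_cross = (-659/2178.5) / (60/264) = -1.3310…
E_cross < 0 ⇒ the goods are complements.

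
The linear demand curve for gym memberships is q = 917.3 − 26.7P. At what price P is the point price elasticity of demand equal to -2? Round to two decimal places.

22.90

Ed = −26.7P/(917.3 − 26.7P). Set this equal to -2:
26.7P = 2·(917.3 − 26.7P) ⇒ 26.7P(1 + 2) = 2·917.3
P = 2·917.3 / (26.7·3) = 22.9038…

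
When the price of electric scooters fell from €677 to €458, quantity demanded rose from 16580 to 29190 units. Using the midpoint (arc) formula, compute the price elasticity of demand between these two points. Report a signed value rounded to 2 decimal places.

%ΔQ = (29190 − 16580) / [(16580 + 29190)/2] = 12610/22885 = 0.551015…
%ΔP = (458 − 677) / [(677 + 458)/2] = -219/567.5 = -0.385903…
Arc Ed = %ΔQ / %ΔP = (12610/22885) / (-219/567.5) = -1.4278…

-1.43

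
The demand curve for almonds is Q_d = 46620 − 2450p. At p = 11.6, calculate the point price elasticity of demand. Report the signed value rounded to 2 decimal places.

dQ_d/dp = −2450. At p = 11.6, Q_d = 46620 − 2450(11.6) = 18200.
Ed = (dQ_d/dp)·(p/Q_d) = −2450 × (11.6/18200) = -1.5615…

-1.56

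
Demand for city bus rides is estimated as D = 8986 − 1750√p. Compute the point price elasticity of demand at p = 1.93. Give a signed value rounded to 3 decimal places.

dD/dp = −1750/(2√p) = -629.839. At p = 1.93, D = 6554.82.
Ed = (dD/dp)·(p/D) = (-629.839) × (1.93/6554.82) = -0.18544…

-0.185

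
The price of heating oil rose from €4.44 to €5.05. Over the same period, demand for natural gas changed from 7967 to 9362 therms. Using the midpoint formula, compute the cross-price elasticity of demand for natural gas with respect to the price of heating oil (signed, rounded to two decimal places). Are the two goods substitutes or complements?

%ΔQ_{natural gas} = (9362 − 7967)/avg = 1395/8664.5 = 0.161001…
%ΔP_{heating oil} = (5.05 − 4.44)/avg = 0.61/4.745 = 0.128556…
E_cross = (1395/8664.5) / (0.61/4.745) = 1.2523…
E_cross > 0 ⇒ the goods are substitutes.

1.25; substitutes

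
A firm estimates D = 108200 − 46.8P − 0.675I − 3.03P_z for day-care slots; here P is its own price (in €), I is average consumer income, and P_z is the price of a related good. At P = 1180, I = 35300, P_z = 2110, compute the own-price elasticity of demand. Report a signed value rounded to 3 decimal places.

-2.427

At the given values, D = 108200 − 46.8(1180) − 0.675(35300) − 3.03(2110) = 22755.2.
∂D/∂P = −46.8.
E = (-46.8) × (1180/22755.2) = -2.42687…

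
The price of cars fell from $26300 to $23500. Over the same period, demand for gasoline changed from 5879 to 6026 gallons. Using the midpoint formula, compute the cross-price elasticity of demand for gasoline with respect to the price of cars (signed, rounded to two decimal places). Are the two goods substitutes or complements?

-0.22; complements

%ΔQ_{gasoline} = (6026 − 5879)/avg = 147/5952.5 = 0.024695…
%ΔP_{cars} = (23500 − 26300)/avg = -2800/24900 = -0.112449…
E_cross = (147/5952.5) / (-2800/24900) = -0.2196…
E_cross < 0 ⇒ the goods are complements.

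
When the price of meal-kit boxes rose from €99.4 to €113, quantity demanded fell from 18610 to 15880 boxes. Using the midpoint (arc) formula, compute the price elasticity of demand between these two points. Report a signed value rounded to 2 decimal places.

%ΔQ = (15880 − 18610) / [(18610 + 15880)/2] = -2730/17245 = -0.158306…
%ΔP = (113 − 99.4) / [(99.4 + 113)/2] = 13.6/106.2 = 0.128060…
Arc Ed = %ΔQ / %ΔP = (-2730/17245) / (13.6/106.2) = -1.2361…

-1.24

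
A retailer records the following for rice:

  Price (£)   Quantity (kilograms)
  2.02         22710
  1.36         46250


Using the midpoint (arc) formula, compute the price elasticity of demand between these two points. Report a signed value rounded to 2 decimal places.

-1.75

%ΔQ = (46250 − 22710) / [(22710 + 46250)/2] = 23540/34480 = 0.682714…
%ΔP = (1.36 − 2.02) / [(2.02 + 1.36)/2] = -0.66/1.69 = -0.390532…
Arc Ed = %ΔQ / %ΔP = (23540/34480) / (-0.66/1.69) = -1.7481…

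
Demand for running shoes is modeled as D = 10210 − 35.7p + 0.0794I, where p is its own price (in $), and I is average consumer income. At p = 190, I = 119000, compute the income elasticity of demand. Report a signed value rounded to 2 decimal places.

At the given values, D = 10210 − 35.7(190) + 0.0794(119000) = 12875.6.
∂D/∂I = 0.0794.
E = (0.0794) × (119000/12875.6) = 0.7338…

0.73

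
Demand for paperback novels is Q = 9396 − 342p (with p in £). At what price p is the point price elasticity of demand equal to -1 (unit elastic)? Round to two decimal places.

13.74

Ed = −342p/(9396 − 342p). Set this equal to -1:
342p = 1·(9396 − 342p) ⇒ 342p(1 + 1) = 1·9396
p = 1·9396 / (342·2) = 13.7368…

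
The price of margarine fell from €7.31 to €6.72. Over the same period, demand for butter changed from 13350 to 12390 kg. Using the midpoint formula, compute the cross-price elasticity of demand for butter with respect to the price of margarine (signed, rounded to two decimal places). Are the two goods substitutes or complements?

%ΔQ_{butter} = (12390 − 13350)/avg = -960/12870 = -0.074592…
%ΔP_{margarine} = (6.72 − 7.31)/avg = -0.59/7.015 = -0.084105…
E_cross = (-960/12870) / (-0.59/7.015) = 0.8868…
E_cross > 0 ⇒ the goods are substitutes.

0.89; substitutes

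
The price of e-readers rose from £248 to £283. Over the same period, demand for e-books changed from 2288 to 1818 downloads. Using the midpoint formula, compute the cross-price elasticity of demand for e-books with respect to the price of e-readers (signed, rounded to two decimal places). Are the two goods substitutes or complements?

-1.74; complements

%ΔQ_{e-books} = (1818 − 2288)/avg = -470/2053 = -0.228933…
%ΔP_{e-readers} = (283 − 248)/avg = 35/265.5 = 0.131826…
E_cross = (-470/2053) / (35/265.5) = -1.7366…
E_cross < 0 ⇒ the goods are complements.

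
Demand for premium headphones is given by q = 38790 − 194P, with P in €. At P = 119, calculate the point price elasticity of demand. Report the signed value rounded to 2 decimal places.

-1.47

dq/dP = −194. At P = 119, q = 38790 − 194(119) = 15704.
Ed = (dq/dP)·(P/q) = −194 × (119/15704) = -1.4700…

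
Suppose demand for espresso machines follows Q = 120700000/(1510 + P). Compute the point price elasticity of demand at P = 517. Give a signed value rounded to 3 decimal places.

dQ/dP = −120700000/(1510 + P)² = -29.3765. At P = 517, Q = 59546.1.
Ed = (dQ/dP)·(P/Q) = (-29.3765) × (517/59546.1) = -0.25505…

-0.255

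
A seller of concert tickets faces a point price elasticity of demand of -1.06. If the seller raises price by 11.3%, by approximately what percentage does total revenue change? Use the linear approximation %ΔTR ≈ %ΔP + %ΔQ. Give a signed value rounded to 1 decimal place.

-0.7%

%ΔQ ≈ Ed × %ΔP = (-1.06) × (+11.3%) = -11.9780%
%ΔTR ≈ %ΔP + %ΔQ = (+11.3%) + (-11.9780%) = -0.6780%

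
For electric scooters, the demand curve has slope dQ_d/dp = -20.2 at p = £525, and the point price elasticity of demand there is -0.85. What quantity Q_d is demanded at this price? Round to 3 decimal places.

12476.471

Ed = (dQ_d/dp)·(p/Q_d) ⇒ Q_d = (dQ_d/dp)·p/Ed = (-20.2)·525/(-0.85) = 12476.47058…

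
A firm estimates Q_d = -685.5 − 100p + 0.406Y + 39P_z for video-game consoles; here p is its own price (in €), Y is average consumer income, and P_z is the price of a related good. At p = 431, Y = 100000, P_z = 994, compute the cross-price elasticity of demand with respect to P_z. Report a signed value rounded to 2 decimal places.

1.09

At the given values, Q_d = -685.5 − 100(431) + 0.406(100000) + 39(994) = 35580.5.
∂Q_d/∂P_z = 39.
E = (39) × (994/35580.5) = 1.0895…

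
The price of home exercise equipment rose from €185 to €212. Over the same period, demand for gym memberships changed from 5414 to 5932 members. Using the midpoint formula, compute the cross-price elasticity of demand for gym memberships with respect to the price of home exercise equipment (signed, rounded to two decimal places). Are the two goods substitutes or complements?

%ΔQ_{gym memberships} = (5932 − 5414)/avg = 518/5673 = 0.091309…
%ΔP_{home exercise equipment} = (212 − 185)/avg = 27/198.5 = 0.136020…
E_cross = (518/5673) / (27/198.5) = 0.6712…
E_cross > 0 ⇒ the goods are substitutes.

0.67; substitutes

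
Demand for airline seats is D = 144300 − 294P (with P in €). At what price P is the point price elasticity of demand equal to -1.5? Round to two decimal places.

Ed = −294P/(144300 − 294P). Set this equal to -1.5:
294P = 1.5·(144300 − 294P) ⇒ 294P(1 + 1.5) = 1.5·144300
P = 1.5·144300 / (294·2.5) = 294.4897…

294.49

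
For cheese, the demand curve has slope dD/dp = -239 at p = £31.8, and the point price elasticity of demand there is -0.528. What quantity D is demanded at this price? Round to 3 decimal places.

14394.318

Ed = (dD/dp)·(p/D) ⇒ D = (dD/dp)·p/Ed = (-239)·31.8/(-0.528) = 14394.31818…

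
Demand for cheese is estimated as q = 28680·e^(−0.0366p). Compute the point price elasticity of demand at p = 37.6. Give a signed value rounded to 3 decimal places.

-1.376

dq/dp = −0.0366·q = -265.095. At p = 37.6, q = 7243.03.
Ed = (dq/dp)·(p/q) = (-265.095) × (37.6/7243.03) = -1.37616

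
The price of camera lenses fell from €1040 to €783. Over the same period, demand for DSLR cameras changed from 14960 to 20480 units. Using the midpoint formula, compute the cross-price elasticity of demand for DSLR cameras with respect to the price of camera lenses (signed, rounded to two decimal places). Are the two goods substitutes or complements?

-1.10; complements

%ΔQ_{DSLR cameras} = (20480 − 14960)/avg = 5520/17720 = 0.311512…
%ΔP_{camera lenses} = (783 − 1040)/avg = -257/911.5 = -0.281952…
E_cross = (5520/17720) / (-257/911.5) = -1.1048…
E_cross < 0 ⇒ the goods are complements.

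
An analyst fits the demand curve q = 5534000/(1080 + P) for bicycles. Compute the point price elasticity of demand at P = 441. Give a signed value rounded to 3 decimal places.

dq/dP = −5534000/(1080 + P)² = -2.39211. At P = 441, q = 3638.4.
Ed = (dq/dP)·(P/q) = (-2.39211) × (441/3638.4) = -0.28994…

-0.290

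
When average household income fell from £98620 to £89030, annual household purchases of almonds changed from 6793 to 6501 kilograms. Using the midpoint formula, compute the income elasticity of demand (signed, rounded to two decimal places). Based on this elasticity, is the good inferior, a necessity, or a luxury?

0.43; necessity

%ΔQ = (6501 − 6793)/[( 6793 + 6501)/2] = -292/6647 = -0.043929…
%ΔIncome = (89030 − 98620)/[( 98620 + 89030)/2] = -9590/93825 = -0.102211…
E_income = (-292/6647) / (-9590/93825) = 0.4297…
0 < E_income < 1 ⇒ normal good, necessity.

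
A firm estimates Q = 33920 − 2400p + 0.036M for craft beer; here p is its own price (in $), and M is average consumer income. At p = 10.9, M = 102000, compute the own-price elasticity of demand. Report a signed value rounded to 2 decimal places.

-2.29

At the given values, Q = 33920 − 2400(10.9) + 0.036(102000) = 11432.
∂Q/∂p = −2400.
E = (-2400) × (10.9/11432) = -2.2883…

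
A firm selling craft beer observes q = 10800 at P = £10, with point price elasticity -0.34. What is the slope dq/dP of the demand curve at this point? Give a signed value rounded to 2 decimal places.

Ed = (dq/dP)·(P/q) ⇒ dq/dP = Ed·q/P = (-0.34)·10800/10 = -367.2

-367.20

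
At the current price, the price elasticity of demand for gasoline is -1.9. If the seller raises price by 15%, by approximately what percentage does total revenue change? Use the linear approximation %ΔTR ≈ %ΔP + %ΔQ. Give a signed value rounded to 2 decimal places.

%ΔQ ≈ Ed × %ΔP = (-1.9) × (+15%) = -28.5000%
%ΔTR ≈ %ΔP + %ΔQ = (+15%) + (-28.5000%) = -13.5000%

-13.50%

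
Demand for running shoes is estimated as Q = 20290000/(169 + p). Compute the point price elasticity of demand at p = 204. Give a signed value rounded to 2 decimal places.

-0.55

dQ/dp = −20290000/(169 + p)² = -145.836. At p = 204, Q = 54396.8.
Ed = (dQ/dp)·(p/Q) = (-145.836) × (204/54396.8) = -0.5469…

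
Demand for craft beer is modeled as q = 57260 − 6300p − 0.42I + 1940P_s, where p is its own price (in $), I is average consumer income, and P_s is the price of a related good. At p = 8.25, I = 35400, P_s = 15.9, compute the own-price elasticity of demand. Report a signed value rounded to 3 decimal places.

-2.444

At the given values, q = 57260 − 6300(8.25) − 0.42(35400) + 1940(15.9) = 21263.
∂q/∂p = −6300.
E = (-6300) × (8.25/21263) = -2.44438…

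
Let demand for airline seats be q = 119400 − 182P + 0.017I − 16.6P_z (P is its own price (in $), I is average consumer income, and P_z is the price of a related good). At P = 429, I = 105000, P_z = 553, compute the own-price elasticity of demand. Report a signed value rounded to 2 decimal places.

At the given values, q = 119400 − 182(429) + 0.017(105000) − 16.6(553) = 33927.2.
∂q/∂P = −182.
E = (-182) × (429/33927.2) = -2.3013…

-2.30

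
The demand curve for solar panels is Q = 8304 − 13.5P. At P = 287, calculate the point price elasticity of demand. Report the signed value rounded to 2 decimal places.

dQ/dP = −13.5. At P = 287, Q = 8304 − 13.5(287) = 4429.5.
Ed = (dQ/dP)·(P/Q) = −13.5 × (287/4429.5) = -0.8747…

-0.87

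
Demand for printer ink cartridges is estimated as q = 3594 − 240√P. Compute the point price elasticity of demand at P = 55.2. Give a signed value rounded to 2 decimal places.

-0.49

dq/dP = −240/(2√P) = -16.1515. At P = 55.2, q = 1810.88.
Ed = (dq/dP)·(P/q) = (-16.1515) × (55.2/1810.88) = -0.4923…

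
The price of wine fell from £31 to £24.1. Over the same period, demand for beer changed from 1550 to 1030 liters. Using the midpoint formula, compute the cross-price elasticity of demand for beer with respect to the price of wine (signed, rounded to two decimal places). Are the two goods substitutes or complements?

%ΔQ_{beer} = (1030 − 1550)/avg = -520/1290 = -0.403100…
%ΔP_{wine} = (24.1 − 31)/avg = -6.9/27.55 = -0.250453…
E_cross = (-520/1290) / (-6.9/27.55) = 1.6094…
E_cross > 0 ⇒ the goods are substitutes.

1.61; substitutes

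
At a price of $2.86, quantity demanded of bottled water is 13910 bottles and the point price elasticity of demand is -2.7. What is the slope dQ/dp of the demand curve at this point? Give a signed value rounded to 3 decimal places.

Ed = (dQ/dp)·(p/Q) ⇒ dQ/dp = Ed·Q/p = (-2.7)·13910/2.86 = -13131.81818…

-13131.818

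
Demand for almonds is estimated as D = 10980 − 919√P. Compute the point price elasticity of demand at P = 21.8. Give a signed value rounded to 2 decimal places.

-0.32

dD/dP = −919/(2√P) = -98.4141. At P = 21.8, D = 6689.15.
Ed = (dD/dP)·(P/D) = (-98.4141) × (21.8/6689.15) = -0.3207…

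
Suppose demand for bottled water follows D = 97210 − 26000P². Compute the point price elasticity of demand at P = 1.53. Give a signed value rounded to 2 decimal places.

-3.35

dD/dP = −2·26000·P = -79560. At P = 1.53, D = 36346.6.
Ed = (dD/dP)·(P/D) = (-79560) × (1.53/36346.6) = -3.3490…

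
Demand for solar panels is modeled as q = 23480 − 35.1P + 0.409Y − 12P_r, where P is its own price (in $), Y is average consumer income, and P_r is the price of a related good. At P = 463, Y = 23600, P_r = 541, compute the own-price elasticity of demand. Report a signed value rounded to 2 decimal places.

At the given values, q = 23480 − 35.1(463) + 0.409(23600) − 12(541) = 10389.1.
∂q/∂P = −35.1.
E = (-35.1) × (463/10389.1) = -1.5642…

-1.56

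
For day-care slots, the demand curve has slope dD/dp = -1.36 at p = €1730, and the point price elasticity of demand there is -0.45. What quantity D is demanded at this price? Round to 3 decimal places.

5228.444

Ed = (dD/dp)·(p/D) ⇒ D = (dD/dp)·p/Ed = (-1.36)·1730/(-0.45) = 5228.44444…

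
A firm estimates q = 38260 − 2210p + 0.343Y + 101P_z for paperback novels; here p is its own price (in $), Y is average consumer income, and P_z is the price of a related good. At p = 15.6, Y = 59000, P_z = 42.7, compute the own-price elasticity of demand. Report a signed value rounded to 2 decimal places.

-1.22

At the given values, q = 38260 − 2210(15.6) + 0.343(59000) + 101(42.7) = 28333.7.
∂q/∂p = −2210.
E = (-2210) × (15.6/28333.7) = -1.2167…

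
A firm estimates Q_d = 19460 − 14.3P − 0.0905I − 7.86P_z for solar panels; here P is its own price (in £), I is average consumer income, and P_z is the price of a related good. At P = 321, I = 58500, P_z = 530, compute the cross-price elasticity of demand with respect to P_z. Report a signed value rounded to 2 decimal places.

-0.77

At the given values, Q_d = 19460 − 14.3(321) − 0.0905(58500) − 7.86(530) = 5409.65.
∂Q_d/∂P_z = -7.86.
E = (-7.86) × (530/5409.65) = -0.7700…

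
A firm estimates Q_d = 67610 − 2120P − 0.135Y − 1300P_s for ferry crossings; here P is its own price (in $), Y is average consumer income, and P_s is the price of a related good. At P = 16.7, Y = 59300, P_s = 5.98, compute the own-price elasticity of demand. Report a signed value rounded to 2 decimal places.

At the given values, Q_d = 67610 − 2120(16.7) − 0.135(59300) − 1300(5.98) = 16426.5.
∂Q_d/∂P = −2120.
E = (-2120) × (16.7/16426.5) = -2.1552…

-2.16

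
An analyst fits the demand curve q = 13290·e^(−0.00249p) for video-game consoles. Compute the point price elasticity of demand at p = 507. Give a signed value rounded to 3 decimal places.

dq/dp = −0.00249·q = -9.36393. At p = 507, q = 3760.61.
Ed = (dq/dp)·(p/q) = (-9.36393) × (507/3760.61) = -1.26243

-1.262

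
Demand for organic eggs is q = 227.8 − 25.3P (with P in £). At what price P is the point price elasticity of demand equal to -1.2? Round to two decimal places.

Ed = −25.3P/(227.8 − 25.3P). Set this equal to -1.2:
25.3P = 1.2·(227.8 − 25.3P) ⇒ 25.3P(1 + 1.2) = 1.2·227.8
P = 1.2·227.8 / (25.3·2.2) = 4.9112…

4.91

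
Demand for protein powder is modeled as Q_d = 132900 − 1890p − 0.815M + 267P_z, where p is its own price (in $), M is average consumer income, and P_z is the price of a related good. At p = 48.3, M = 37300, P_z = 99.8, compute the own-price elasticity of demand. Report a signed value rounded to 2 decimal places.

At the given values, Q_d = 132900 − 1890(48.3) − 0.815(37300) + 267(99.8) = 37860.1.
∂Q_d/∂p = −1890.
E = (-1890) × (48.3/37860.1) = -2.4111…

-2.41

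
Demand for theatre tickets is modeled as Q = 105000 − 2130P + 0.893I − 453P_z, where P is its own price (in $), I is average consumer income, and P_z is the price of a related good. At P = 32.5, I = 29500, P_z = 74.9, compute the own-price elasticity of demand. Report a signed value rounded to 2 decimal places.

At the given values, Q = 105000 − 2130(32.5) + 0.893(29500) − 453(74.9) = 28188.8.
∂Q/∂P = −2130.
E = (-2130) × (32.5/28188.8) = -2.4557…

-2.46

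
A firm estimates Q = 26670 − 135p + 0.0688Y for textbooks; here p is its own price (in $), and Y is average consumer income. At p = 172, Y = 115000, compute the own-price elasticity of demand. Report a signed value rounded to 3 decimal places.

At the given values, Q = 26670 − 135(172) + 0.0688(115000) = 11362.
∂Q/∂p = −135.
E = (-135) × (172/11362) = -2.04365…

-2.044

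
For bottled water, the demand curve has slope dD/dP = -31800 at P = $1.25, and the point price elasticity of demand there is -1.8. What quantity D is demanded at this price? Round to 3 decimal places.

22083.333

Ed = (dD/dP)·(P/D) ⇒ D = (dD/dP)·P/Ed = (-31800)·1.25/(-1.8) = 22083.33333…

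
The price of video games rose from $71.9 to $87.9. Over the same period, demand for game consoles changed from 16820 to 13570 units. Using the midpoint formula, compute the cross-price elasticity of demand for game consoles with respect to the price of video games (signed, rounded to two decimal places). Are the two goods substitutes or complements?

-1.07; complements

%ΔQ_{game consoles} = (13570 − 16820)/avg = -3250/15195 = -0.213886…
%ΔP_{video games} = (87.9 − 71.9)/avg = 16/79.9 = 0.200250…
E_cross = (-3250/15195) / (16/79.9) = -1.0680…
E_cross < 0 ⇒ the goods are complements.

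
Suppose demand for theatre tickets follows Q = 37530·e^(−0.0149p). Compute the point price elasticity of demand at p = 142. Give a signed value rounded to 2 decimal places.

-2.12

dQ/dp = −0.0149·Q = -67.4038. At p = 142, Q = 4523.75.
Ed = (dQ/dp)·(p/Q) = (-67.4038) × (142/4523.75) = -2.1158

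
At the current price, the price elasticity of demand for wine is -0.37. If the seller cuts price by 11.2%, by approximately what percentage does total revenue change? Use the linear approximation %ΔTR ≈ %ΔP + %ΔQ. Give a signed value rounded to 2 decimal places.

%ΔQ ≈ Ed × %ΔP = (-0.37) × (-11.2%) = +4.1440%
%ΔTR ≈ %ΔP + %ΔQ = (-11.2%) + (+4.1440%) = -7.0560%

-7.06%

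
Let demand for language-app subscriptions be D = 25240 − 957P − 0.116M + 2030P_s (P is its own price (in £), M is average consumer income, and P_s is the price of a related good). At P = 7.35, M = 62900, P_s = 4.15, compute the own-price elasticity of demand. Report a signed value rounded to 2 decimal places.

-0.36

At the given values, D = 25240 − 957(7.35) − 0.116(62900) + 2030(4.15) = 19334.15.
∂D/∂P = −957.
E = (-957) × (7.35/19334.15) = -0.3638…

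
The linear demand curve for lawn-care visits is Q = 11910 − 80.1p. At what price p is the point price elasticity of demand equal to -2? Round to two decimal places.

Ed = −80.1p/(11910 − 80.1p). Set this equal to -2:
80.1p = 2·(11910 − 80.1p) ⇒ 80.1p(1 + 2) = 2·11910
p = 2·11910 / (80.1·3) = 99.1260…

99.13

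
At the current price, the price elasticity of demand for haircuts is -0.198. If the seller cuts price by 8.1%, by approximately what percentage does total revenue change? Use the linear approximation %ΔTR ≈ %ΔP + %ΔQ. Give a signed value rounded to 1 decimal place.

-6.5%

%ΔQ ≈ Ed × %ΔP = (-0.198) × (-8.1%) = +1.6038%
%ΔTR ≈ %ΔP + %ΔQ = (-8.1%) + (+1.6038%) = -6.4962%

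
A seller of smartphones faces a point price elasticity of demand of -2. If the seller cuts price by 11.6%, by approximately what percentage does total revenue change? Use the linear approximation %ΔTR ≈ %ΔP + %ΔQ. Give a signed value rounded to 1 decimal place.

%ΔQ ≈ Ed × %ΔP = (-2) × (-11.6%) = +23.2000%
%ΔTR ≈ %ΔP + %ΔQ = (-11.6%) + (+23.2000%) = +11.6000%

+11.6%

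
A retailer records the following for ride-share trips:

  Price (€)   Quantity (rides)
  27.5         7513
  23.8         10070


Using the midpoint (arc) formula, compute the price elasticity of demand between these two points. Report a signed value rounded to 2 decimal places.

%ΔQ = (10070 − 7513) / [(7513 + 10070)/2] = 2557/8791.5 = 0.290849…
%ΔP = (23.8 − 27.5) / [(27.5 + 23.8)/2] = -3.7/25.65 = -0.144249…
Arc Ed = %ΔQ / %ΔP = (2557/8791.5) / (-3.7/25.65) = -2.0162…

-2.02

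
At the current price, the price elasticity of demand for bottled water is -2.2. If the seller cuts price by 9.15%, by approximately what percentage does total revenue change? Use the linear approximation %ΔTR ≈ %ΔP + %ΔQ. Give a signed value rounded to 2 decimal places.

+10.98%

%ΔQ ≈ Ed × %ΔP = (-2.2) × (-9.15%) = +20.1300%
%ΔTR ≈ %ΔP + %ΔQ = (-9.15%) + (+20.1300%) = +10.9800%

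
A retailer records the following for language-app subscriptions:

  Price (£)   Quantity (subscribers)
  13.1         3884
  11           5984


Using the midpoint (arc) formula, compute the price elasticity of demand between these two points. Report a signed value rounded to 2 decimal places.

%ΔQ = (5984 − 3884) / [(3884 + 5984)/2] = 2100/4934 = 0.425618…
%ΔP = (11 − 13.1) / [(13.1 + 11)/2] = -2.1/12.05 = -0.174273…
Arc Ed = %ΔQ / %ΔP = (2100/4934) / (-2.1/12.05) = -2.4422…

-2.44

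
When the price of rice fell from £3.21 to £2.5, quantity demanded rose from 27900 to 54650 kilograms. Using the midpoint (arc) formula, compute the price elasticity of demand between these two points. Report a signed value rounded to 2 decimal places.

%ΔQ = (54650 − 27900) / [(27900 + 54650)/2] = 26750/41275 = 0.648092…
%ΔP = (2.5 − 3.21) / [(3.21 + 2.5)/2] = -0.71/2.855 = -0.248686…
Arc Ed = %ΔQ / %ΔP = (26750/41275) / (-0.71/2.855) = -2.6060…

-2.61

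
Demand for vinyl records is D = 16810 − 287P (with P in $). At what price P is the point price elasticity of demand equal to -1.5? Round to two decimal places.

Ed = −287P/(16810 − 287P). Set this equal to -1.5:
287P = 1.5·(16810 − 287P) ⇒ 287P(1 + 1.5) = 1.5·16810
P = 1.5·16810 / (287·2.5) = 35.1428…

35.14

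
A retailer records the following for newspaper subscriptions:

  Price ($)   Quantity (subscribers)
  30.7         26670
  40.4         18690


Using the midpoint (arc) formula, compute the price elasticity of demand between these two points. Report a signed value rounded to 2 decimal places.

%ΔQ = (18690 − 26670) / [(26670 + 18690)/2] = -7980/22680 = -0.351851…
%ΔP = (40.4 − 30.7) / [(30.7 + 40.4)/2] = 9.7/35.55 = 0.272855…
Arc Ed = %ΔQ / %ΔP = (-7980/22680) / (9.7/35.55) = -1.2895…

-1.29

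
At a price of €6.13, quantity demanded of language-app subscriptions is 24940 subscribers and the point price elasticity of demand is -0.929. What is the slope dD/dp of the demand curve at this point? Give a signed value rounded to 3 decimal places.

-3779.651

Ed = (dD/dp)·(p/D) ⇒ dD/dp = Ed·D/p = (-0.929)·24940/6.13 = -3779.65089…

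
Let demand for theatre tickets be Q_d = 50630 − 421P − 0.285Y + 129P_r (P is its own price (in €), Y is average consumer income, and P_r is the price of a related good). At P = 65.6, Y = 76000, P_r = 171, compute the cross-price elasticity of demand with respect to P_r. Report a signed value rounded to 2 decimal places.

0.94

At the given values, Q_d = 50630 − 421(65.6) − 0.285(76000) + 129(171) = 23411.4.
∂Q_d/∂P_r = 129.
E = (129) × (171/23411.4) = 0.9422…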